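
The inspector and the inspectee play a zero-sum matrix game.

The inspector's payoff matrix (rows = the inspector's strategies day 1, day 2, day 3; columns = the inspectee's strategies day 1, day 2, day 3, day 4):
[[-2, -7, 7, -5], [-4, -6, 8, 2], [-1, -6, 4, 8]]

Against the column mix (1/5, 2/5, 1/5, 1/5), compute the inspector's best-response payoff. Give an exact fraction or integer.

-1/5

day 1: (-2)·(1/5) + (-7)·(2/5) + (7)·(1/5) + (-5)·(1/5) = -14/5.
day 2: (-4)·(1/5) + (-6)·(2/5) + (8)·(1/5) + (2)·(1/5) = -6/5.
day 3: (-1)·(1/5) + (-6)·(2/5) + (4)·(1/5) + (8)·(1/5) = -1/5.
The best pure response is day 3 with expected payoff -1/5.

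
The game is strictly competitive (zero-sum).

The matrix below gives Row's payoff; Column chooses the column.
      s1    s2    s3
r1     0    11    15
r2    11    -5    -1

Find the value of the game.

121/27

Column s3 is strictly dominated by s2 for Column (it gives Row more in every row).
The remaining 2×2 game on (r1, r2) × (s1, s2) has no saddle point. Let Row play r1 with probability p; indifference gives 11(1−p) = 11p − 5(1−p), so p = 16/27.
Similarly Column's optimal q on s1 is 16/27, and the value is 0·(16/27) + (11)·(11/27) = 121/27.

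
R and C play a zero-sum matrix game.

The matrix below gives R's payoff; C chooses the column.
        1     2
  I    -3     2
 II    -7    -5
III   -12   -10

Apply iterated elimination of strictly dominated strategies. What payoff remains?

Column 2 is strictly dominated by 1 for C (-3<2, -7<-5, -12<-10); eliminate 2.
Row II is strictly dominated by row I (-3>-7); eliminate II.
Row III is strictly dominated by row I (-3>-12); eliminate III.
Only (I, 1) remains, with payoff -3.

-3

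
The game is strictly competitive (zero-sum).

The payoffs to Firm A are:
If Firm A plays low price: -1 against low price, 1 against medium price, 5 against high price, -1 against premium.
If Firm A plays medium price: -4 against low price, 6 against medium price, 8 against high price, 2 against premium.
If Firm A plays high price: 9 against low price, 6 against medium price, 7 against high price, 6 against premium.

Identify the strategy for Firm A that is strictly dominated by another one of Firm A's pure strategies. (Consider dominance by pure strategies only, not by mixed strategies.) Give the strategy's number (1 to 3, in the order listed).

Compare low price with high price: 9 > -1, 6 > 1, 7 > 5, 6 > -1.
So high price strictly dominates low price for Firm A; low price is strictly dominated.

1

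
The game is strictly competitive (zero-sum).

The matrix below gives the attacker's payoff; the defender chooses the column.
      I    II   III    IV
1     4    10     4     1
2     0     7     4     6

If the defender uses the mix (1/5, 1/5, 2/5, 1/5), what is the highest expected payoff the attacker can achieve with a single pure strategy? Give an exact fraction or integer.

1: (4)·(1/5) + (10)·(1/5) + (4)·(2/5) + (1)·(1/5) = 23/5.
2: (0)·(1/5) + (7)·(1/5) + (4)·(2/5) + (6)·(1/5) = 21/5.
The best pure response is 1 with expected payoff 23/5.

23/5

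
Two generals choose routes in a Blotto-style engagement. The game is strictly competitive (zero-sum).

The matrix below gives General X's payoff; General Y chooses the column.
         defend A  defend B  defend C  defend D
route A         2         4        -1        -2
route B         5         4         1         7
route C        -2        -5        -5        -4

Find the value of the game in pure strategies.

1

Row minima: -2, 1, -5 → General X's maximin is 1.
Column maxima: 5, 4, 1, 7 → General Y's minimax is 1.
They coincide at (route B, defend C), so the value is 1.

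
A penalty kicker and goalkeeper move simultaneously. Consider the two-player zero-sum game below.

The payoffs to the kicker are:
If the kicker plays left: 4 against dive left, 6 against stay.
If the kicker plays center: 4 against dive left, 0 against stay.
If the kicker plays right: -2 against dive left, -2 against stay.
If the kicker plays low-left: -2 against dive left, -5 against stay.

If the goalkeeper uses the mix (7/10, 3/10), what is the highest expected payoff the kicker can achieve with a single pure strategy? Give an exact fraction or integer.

left: (4)·(7/10) + (6)·(3/10) = 23/5.
center: (4)·(7/10) + (0)·(3/10) = 14/5.
right: (-2)·(7/10) + (-2)·(3/10) = -2.
low-left: (-2)·(7/10) + (-5)·(3/10) = -29/10.
The best pure response is left with expected payoff 23/5.

23/5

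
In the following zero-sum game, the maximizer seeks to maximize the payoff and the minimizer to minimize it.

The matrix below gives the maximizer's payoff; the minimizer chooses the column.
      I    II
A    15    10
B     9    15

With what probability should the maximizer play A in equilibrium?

6/11

Row minima are 10 and 9, so the maximizer's maximin is 10; column maxima are 15 and 15, so the minimizer's minimax is 15. These differ, so the equilibrium is in mixed strategies.
Let the maximizer play A with probability p. The minimizer is indifferent when 15p + 9(1−p) = 10p + 15(1−p), giving p = 6/11.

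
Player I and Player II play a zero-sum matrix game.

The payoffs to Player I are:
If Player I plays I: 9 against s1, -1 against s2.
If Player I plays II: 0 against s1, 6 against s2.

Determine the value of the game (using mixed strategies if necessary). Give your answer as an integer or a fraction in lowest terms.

27/8

Row minima are -1 and 0, so Player I's maximin is 0; column maxima are 9 and 6, so Player II's minimax is 6. These differ, so the equilibrium is in mixed strategies.
Let Player I play I with probability p. Player II is indifferent when 9p = −p + 6(1−p), giving p = 3/8.
Let Player II play s1 with probability q. Player I is indifferent when 9q − (1−q) = 6(1−q), giving q = 7/16.
The value is 9·(7/16) + (-1)·(9/16) = 27/8.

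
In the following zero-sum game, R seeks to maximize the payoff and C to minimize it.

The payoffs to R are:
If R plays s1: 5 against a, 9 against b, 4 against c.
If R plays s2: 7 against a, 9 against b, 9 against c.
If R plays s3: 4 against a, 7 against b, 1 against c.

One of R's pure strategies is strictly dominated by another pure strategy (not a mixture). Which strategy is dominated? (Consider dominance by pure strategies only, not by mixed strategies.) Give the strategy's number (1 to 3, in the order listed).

3

Compare s3 with s1: 5 > 4, 9 > 7, 4 > 1.
So s1 strictly dominates s3 for R; s3 is strictly dominated.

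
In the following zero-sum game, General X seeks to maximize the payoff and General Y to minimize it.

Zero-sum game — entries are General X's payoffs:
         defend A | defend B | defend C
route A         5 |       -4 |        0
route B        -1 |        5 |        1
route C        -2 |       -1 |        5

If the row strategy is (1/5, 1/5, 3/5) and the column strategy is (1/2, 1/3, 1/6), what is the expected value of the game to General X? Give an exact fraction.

1/5

Against (1/2, 1/3, 1/6), each row's expected payoff is route A: 7/6; route B: 4/3; route C: -1/2.
Taking the (1/5, 1/5, 3/5)-weighted average: (1/5)·(7/6) + (1/5)·(4/3) + (3/5)·(-1/2) = 1/5.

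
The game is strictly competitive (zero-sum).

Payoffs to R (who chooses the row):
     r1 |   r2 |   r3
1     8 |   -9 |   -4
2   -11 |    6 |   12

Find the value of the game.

-3/2

Column r3 is strictly dominated by r2 for C (it gives R more in every row).
The remaining 2×2 game on (1, 2) × (r1, r2) has no saddle point. Let R play 1 with probability p; indifference gives 8p − 11(1−p) = −9p + 6(1−p), so p = 1/2.
Similarly C's optimal q on r1 is 15/34, and the value is 8·(15/34) + (-9)·(19/34) = -3/2.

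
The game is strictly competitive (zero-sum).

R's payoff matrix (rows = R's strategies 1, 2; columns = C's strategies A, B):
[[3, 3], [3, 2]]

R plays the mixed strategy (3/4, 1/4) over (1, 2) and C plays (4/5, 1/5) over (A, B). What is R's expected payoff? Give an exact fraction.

59/20

Against (4/5, 1/5), each row's expected payoff is 1: 3; 2: 14/5.
Taking the (3/4, 1/4)-weighted average: (3/4)·(3) + (1/4)·(14/5) = 59/20.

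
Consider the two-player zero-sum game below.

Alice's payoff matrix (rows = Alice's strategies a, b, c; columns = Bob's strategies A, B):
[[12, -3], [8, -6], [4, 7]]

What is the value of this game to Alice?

16/3

Row b is strictly dominated by row a, so Alice never plays it.
The remaining 2×2 game on (a, c) × (A, B) has no saddle point. Let Alice play a with probability p; indifference gives 12p + 4(1−p) = −3p + 7(1−p), so p = 1/6.
Similarly Bob's optimal q on A is 5/9, and the value is 12·(5/9) + (-3)·(4/9) = 16/3.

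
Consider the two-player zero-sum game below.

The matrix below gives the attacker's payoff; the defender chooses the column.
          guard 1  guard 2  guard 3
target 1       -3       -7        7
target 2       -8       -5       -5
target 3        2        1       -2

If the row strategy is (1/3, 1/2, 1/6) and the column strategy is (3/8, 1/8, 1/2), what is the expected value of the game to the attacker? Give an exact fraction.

-31/12

Against (3/8, 1/8, 1/2), each row's expected payoff is target 1: 3/2; target 2: -49/8; target 3: -1/8.
Taking the (1/3, 1/2, 1/6)-weighted average: (1/3)·(3/2) + (1/2)·(-49/8) + (1/6)·(-1/8) = -31/12.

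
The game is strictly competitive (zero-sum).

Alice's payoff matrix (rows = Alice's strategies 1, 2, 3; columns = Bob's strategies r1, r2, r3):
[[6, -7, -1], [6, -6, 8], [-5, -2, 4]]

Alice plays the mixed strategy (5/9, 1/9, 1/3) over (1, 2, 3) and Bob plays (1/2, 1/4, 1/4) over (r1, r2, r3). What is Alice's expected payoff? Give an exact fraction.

5/18

Against (1/2, 1/4, 1/4), each row's expected payoff is 1: 1; 2: 7/2; 3: -2.
Taking the (5/9, 1/9, 1/3)-weighted average: (5/9)·(1) + (1/9)·(7/2) + (1/3)·(-2) = 5/18.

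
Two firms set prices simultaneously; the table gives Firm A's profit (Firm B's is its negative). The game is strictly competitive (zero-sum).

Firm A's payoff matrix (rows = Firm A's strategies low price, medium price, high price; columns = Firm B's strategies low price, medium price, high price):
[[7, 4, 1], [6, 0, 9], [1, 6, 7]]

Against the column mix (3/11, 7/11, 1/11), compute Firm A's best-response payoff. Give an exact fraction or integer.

52/11

low price: (7)·(3/11) + (4)·(7/11) + (1)·(1/11) = 50/11.
medium price: (6)·(3/11) + (0)·(7/11) + (9)·(1/11) = 27/11.
high price: (1)·(3/11) + (6)·(7/11) + (7)·(1/11) = 52/11.
The best pure response is high price with expected payoff 52/11.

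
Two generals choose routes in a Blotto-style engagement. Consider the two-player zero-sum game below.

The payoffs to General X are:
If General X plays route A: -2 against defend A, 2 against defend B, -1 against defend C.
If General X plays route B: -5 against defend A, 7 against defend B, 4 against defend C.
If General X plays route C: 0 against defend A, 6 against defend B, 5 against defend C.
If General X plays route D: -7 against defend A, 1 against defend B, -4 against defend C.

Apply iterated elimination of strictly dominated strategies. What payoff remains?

Column defend B is strictly dominated by defend A for General Y (-2<2, -5<7, 0<6, -7<1); eliminate defend B.
Column defend C is strictly dominated by defend A for General Y (-2<-1, -5<4, 0<5, -7<-4); eliminate defend C.
Row route B is strictly dominated by row route A (-2>-5); eliminate route B.
Row route A is strictly dominated by row route C (0>-2); eliminate route A.
Row route D is strictly dominated by row route C (0>-7); eliminate route D.
Only (route C, defend A) remains, with payoff 0.

0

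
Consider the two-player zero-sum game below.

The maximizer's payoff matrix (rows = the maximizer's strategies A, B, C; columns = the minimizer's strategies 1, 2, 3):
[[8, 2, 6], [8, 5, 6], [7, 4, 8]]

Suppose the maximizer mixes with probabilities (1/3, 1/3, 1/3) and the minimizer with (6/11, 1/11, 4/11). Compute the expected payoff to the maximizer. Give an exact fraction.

229/33

Against (6/11, 1/11, 4/11), each row's expected payoff is A: 74/11; B: 7; C: 78/11.
Taking the (1/3, 1/3, 1/3)-weighted average: (1/3)·(74/11) + (1/3)·(7) + (1/3)·(78/11) = 229/33.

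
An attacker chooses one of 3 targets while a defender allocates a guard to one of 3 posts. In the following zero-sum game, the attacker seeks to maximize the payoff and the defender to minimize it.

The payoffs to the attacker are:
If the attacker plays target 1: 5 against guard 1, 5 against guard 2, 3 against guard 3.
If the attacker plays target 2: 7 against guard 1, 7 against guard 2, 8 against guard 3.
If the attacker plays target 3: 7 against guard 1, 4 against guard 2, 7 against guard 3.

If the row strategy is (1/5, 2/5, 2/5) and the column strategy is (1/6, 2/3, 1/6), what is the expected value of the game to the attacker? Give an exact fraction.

29/5

Against (1/6, 2/3, 1/6), each row's expected payoff is target 1: 14/3; target 2: 43/6; target 3: 5.
Taking the (1/5, 2/5, 2/5)-weighted average: (1/5)·(14/3) + (2/5)·(43/6) + (2/5)·(5) = 29/5.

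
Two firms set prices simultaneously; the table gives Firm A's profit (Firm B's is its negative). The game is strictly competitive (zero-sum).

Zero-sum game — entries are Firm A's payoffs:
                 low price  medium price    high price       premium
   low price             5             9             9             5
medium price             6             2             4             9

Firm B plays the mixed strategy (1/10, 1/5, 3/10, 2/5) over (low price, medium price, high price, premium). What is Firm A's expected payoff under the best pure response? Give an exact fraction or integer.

7

low price: (5)·(1/10) + (9)·(1/5) + (9)·(3/10) + (5)·(2/5) = 7.
medium price: (6)·(1/10) + (2)·(1/5) + (4)·(3/10) + (9)·(2/5) = 29/5.
The best pure response is low price with expected payoff 7.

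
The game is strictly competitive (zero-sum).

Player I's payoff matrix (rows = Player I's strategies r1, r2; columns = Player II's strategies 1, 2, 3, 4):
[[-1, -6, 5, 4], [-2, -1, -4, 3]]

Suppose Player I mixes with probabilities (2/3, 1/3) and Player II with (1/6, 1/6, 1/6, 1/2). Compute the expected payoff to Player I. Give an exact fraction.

Against (1/6, 1/6, 1/6, 1/2), each row's expected payoff is r1: 5/3; r2: 1/3.
Taking the (2/3, 1/3)-weighted average: (2/3)·(5/3) + (1/3)·(1/3) = 11/9.

11/9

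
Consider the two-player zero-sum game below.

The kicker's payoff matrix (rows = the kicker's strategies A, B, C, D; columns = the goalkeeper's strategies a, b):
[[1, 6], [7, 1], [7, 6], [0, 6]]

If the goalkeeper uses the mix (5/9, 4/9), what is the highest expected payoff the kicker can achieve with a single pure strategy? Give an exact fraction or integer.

59/9

A: (1)·(5/9) + (6)·(4/9) = 29/9.
B: (7)·(5/9) + (1)·(4/9) = 13/3.
C: (7)·(5/9) + (6)·(4/9) = 59/9.
D: (0)·(5/9) + (6)·(4/9) = 8/3.
The best pure response is C with expected payoff 59/9.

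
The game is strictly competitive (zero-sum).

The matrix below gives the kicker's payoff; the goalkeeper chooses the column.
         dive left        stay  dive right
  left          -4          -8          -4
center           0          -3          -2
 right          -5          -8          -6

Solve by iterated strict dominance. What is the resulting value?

Row right is strictly dominated by row center (0>-5, -3>-8, -2>-6); eliminate right.
Column dive right is strictly dominated by stay for the goalkeeper (-8<-4, -3<-2); eliminate dive right.
Row left is strictly dominated by row center (0>-4, -3>-8); eliminate left.
Column dive left is strictly dominated by stay for the goalkeeper (-3<0); eliminate dive left.
Only (center, stay) remains, with payoff -3.

-3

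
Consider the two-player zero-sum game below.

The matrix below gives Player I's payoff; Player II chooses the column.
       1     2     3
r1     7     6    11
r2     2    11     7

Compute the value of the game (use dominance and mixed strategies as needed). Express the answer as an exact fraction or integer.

13/2

Column 3 is strictly dominated by 1 for Player II (it gives Player I more in every row).
The remaining 2×2 game on (r1, r2) × (1, 2) has no saddle point. Let Player I play r1 with probability p; indifference gives 7p + 2(1−p) = 6p + 11(1−p), so p = 9/10.
Similarly Player II's optimal q on 1 is 1/2, and the value is 7·(1/2) + (6)·(1/2) = 13/2.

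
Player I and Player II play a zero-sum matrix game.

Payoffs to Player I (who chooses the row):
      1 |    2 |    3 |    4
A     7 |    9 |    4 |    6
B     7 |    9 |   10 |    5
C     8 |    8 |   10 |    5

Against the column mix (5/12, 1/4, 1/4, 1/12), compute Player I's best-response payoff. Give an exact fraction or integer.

A: (7)·(5/12) + (9)·(1/4) + (4)·(1/4) + (6)·(1/12) = 20/3.
B: (7)·(5/12) + (9)·(1/4) + (10)·(1/4) + (5)·(1/12) = 97/12.
C: (8)·(5/12) + (8)·(1/4) + (10)·(1/4) + (5)·(1/12) = 33/4.
The best pure response is C with expected payoff 33/4.

33/4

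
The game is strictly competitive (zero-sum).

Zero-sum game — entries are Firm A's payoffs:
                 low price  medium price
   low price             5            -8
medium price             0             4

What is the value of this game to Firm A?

Row minima are -8 and 0, so Firm A's maximin is 0; column maxima are 5 and 4, so Firm B's minimax is 4. These differ, so the equilibrium is in mixed strategies.
Let Firm A play low price with probability p. Firm B is indifferent when 5p = −8p + 4(1−p), giving p = 4/17.
Let Firm B play low price with probability q. Firm A is indifferent when 5q − 8(1−q) = 4(1−q), giving q = 12/17.
The value is 5·(12/17) + (-8)·(5/17) = 20/17.

20/17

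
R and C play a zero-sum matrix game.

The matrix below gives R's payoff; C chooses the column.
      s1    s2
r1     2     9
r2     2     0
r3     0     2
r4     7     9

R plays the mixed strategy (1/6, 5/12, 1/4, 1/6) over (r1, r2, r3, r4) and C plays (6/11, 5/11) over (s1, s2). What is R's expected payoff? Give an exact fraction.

63/22

Against (6/11, 5/11), each row's expected payoff is r1: 57/11; r2: 12/11; r3: 10/11; r4: 87/11.
Taking the (1/6, 5/12, 1/4, 1/6)-weighted average: (1/6)·(57/11) + (5/12)·(12/11) + (1/4)·(10/11) + (1/6)·(87/11) = 63/22.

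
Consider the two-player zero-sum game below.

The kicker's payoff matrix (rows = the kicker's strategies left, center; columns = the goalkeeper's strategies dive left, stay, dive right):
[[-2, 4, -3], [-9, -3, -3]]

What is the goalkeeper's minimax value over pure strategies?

The worst case (largest entry) in each column is dive left: -2, stay: 4, dive right: -3.
The best (smallest) of these is -3.

-3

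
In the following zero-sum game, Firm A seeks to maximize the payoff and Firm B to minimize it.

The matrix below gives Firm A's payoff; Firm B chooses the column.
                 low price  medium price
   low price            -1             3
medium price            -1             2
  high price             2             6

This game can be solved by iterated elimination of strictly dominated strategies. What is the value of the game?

Row medium price is strictly dominated by row high price (2>-1, 6>2); eliminate medium price.
Column medium price is strictly dominated by low price for Firm B (-1<3, 2<6); eliminate medium price.
Row low price is strictly dominated by row high price (2>-1); eliminate low price.
Only (high price, low price) remains, with payoff 2.

2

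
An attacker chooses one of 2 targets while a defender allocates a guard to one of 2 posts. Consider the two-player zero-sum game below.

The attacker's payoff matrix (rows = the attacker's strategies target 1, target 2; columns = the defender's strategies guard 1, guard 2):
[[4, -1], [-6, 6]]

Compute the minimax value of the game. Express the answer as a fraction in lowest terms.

Row minima are -1 and -6, so the attacker's maximin is -1; column maxima are 4 and 6, so the defender's minimax is 4. These differ, so the equilibrium is in mixed strategies.
Let the attacker play target 1 with probability p. The defender is indifferent when 4p − 6(1−p) = −p + 6(1−p), giving p = 12/17.
Let the defender play guard 1 with probability q. The attacker is indifferent when 4q − (1−q) = −6q + 6(1−q), giving q = 7/17.
The value is 4·(7/17) + (-1)·(10/17) = 18/17.

18/17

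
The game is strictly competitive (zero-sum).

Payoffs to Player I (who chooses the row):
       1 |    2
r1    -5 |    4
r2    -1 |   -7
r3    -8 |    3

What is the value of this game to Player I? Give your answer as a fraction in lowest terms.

Row r3 is strictly dominated by row r1, so Player I never plays it.
The remaining 2×2 game on (r1, r2) × (1, 2) has no saddle point. Let Player I play r1 with probability p; indifference gives −5p − (1−p) = 4p − 7(1−p), so p = 2/5.
Similarly Player II's optimal q on 1 is 11/15, and the value is -5·(11/15) + (4)·(4/15) = -13/5.

-13/5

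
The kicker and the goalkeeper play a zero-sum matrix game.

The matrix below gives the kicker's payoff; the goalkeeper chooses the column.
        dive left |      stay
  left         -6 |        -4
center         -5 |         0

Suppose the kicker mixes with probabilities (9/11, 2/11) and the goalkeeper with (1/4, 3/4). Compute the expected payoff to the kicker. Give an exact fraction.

Against (1/4, 3/4), each row's expected payoff is left: -9/2; center: -5/4.
Taking the (9/11, 2/11)-weighted average: (9/11)·(-9/2) + (2/11)·(-5/4) = -43/11.

-43/11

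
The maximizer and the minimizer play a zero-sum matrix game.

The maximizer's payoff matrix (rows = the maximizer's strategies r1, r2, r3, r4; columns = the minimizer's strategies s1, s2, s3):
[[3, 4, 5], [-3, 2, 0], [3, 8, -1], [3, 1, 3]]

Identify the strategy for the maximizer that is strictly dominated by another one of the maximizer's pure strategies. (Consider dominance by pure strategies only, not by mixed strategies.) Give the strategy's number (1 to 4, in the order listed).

2

Compare r2 with r1: 3 > -3, 4 > 2, 5 > 0.
So r1 strictly dominates r2 for the maximizer; r2 is strictly dominated.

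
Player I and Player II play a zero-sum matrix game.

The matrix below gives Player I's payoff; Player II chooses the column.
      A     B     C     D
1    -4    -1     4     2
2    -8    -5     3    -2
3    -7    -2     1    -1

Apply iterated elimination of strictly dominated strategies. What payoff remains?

-4

Column D is strictly dominated by A for Player II (-4<2, -8<-2, -7<-1); eliminate D.
Column C is strictly dominated by A for Player II (-4<4, -8<3, -7<1); eliminate C.
Column B is strictly dominated by A for Player II (-4<-1, -8<-5, -7<-2); eliminate B.
Row 2 is strictly dominated by row 1 (-4>-8); eliminate 2.
Row 3 is strictly dominated by row 1 (-4>-7); eliminate 3.
Only (1, A) remains, with payoff -4.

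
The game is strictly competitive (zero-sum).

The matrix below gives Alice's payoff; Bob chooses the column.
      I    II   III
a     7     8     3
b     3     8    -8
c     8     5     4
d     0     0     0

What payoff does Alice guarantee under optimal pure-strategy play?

4

Row minima: 3, -8, 4, 0 → Alice's maximin is 4.
Column maxima: 8, 8, 4 → Bob's minimax is 4.
They coincide at (c, III), so the value is 4.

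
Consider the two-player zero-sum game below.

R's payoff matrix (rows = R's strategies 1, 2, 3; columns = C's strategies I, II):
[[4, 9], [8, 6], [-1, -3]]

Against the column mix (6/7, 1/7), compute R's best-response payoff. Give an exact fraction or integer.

1: (4)·(6/7) + (9)·(1/7) = 33/7.
2: (8)·(6/7) + (6)·(1/7) = 54/7.
3: (-1)·(6/7) + (-3)·(1/7) = -9/7.
The best pure response is 2 with expected payoff 54/7.

54/7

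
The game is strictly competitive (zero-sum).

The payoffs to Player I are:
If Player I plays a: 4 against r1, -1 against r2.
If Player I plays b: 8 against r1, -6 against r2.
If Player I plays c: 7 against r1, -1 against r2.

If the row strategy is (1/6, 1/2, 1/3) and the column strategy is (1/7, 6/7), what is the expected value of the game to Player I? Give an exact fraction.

-2

Against (1/7, 6/7), each row's expected payoff is a: -2/7; b: -4; c: 1/7.
Taking the (1/6, 1/2, 1/3)-weighted average: (1/6)·(-2/7) + (1/2)·(-4) + (1/3)·(1/7) = -2.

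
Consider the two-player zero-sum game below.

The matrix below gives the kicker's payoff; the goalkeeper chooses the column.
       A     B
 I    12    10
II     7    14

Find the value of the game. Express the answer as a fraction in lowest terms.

Row minima are 10 and 7, so the kicker's maximin is 10; column maxima are 12 and 14, so the goalkeeper's minimax is 12. These differ, so the equilibrium is in mixed strategies.
Let the kicker play I with probability p. The goalkeeper is indifferent when 12p + 7(1−p) = 10p + 14(1−p), giving p = 7/9.
Let the goalkeeper play A with probability q. The kicker is indifferent when 12q + 10(1−q) = 7q + 14(1−q), giving q = 4/9.
The value is 12·(4/9) + (10)·(5/9) = 98/9.

98/9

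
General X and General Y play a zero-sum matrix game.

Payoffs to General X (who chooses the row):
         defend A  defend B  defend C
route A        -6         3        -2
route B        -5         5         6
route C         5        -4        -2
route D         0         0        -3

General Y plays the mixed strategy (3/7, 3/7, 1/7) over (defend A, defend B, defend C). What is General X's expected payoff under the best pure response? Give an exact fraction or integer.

route A: (-6)·(3/7) + (3)·(3/7) + (-2)·(1/7) = -11/7.
route B: (-5)·(3/7) + (5)·(3/7) + (6)·(1/7) = 6/7.
route C: (5)·(3/7) + (-4)·(3/7) + (-2)·(1/7) = 1/7.
route D: (0)·(3/7) + (0)·(3/7) + (-3)·(1/7) = -3/7.
The best pure response is route B with expected payoff 6/7.

6/7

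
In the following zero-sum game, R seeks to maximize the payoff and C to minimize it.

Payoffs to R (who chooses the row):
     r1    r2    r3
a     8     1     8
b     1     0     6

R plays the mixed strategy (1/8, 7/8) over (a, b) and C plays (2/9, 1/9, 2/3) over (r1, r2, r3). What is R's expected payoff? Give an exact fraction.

Against (2/9, 1/9, 2/3), each row's expected payoff is a: 65/9; b: 38/9.
Taking the (1/8, 7/8)-weighted average: (1/8)·(65/9) + (7/8)·(38/9) = 331/72.

331/72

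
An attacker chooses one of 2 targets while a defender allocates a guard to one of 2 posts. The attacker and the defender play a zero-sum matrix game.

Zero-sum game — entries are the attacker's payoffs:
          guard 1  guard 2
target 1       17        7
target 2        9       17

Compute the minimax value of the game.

Row minima are 7 and 9, so the attacker's maximin is 9; column maxima are 17 and 17, so the defender's minimax is 17. These differ, so the equilibrium is in mixed strategies.
Let the attacker play target 1 with probability p. The defender is indifferent when 17p + 9(1−p) = 7p + 17(1−p), giving p = 4/9.
Let the defender play guard 1 with probability q. The attacker is indifferent when 17q + 7(1−q) = 9q + 17(1−q), giving q = 5/9.
The value is 17·(5/9) + (7)·(4/9) = 113/9.

113/9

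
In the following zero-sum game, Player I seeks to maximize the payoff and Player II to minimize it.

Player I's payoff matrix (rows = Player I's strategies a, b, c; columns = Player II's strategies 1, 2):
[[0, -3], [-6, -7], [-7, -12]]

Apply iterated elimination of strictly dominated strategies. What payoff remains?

Row c is strictly dominated by row a (0>-7, -3>-12); eliminate c.
Row b is strictly dominated by row a (0>-6, -3>-7); eliminate b.
Column 1 is strictly dominated by 2 for Player II (-3<0); eliminate 1.
Only (a, 2) remains, with payoff -3.

-3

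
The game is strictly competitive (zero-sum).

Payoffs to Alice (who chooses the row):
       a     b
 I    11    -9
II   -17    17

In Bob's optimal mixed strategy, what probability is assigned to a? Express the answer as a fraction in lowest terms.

13/27

Row minima are -9 and -17, so Alice's maximin is -9; column maxima are 11 and 17, so Bob's minimax is 11. These differ, so the equilibrium is in mixed strategies.
Let Bob play a with probability q. Alice is indifferent when 11q − 9(1−q) = −17q + 17(1−q), giving q = 13/27.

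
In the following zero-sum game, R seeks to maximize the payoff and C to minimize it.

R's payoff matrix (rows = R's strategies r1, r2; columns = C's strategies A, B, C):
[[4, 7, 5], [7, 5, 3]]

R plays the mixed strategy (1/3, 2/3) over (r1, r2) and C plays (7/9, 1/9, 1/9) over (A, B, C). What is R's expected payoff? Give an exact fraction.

154/27

Against (7/9, 1/9, 1/9), each row's expected payoff is r1: 40/9; r2: 19/3.
Taking the (1/3, 2/3)-weighted average: (1/3)·(40/9) + (2/3)·(19/3) = 154/27.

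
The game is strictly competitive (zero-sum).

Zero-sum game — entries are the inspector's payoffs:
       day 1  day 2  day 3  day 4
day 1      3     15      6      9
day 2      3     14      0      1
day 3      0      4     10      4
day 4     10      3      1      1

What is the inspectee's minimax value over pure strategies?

9

The worst case (largest entry) in each column is day 1: 10, day 2: 15, day 3: 10, day 4: 9.
The best (smallest) of these is 9.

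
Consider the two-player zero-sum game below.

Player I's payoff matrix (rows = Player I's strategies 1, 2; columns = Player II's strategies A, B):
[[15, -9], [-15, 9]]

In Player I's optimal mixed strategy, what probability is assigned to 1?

1/2

Row minima are -9 and -15, so Player I's maximin is -9; column maxima are 15 and 9, so Player II's minimax is 9. These differ, so the equilibrium is in mixed strategies.
Let Player I play 1 with probability p. Player II is indifferent when 15p − 15(1−p) = −9p + 9(1−p), giving p = 1/2.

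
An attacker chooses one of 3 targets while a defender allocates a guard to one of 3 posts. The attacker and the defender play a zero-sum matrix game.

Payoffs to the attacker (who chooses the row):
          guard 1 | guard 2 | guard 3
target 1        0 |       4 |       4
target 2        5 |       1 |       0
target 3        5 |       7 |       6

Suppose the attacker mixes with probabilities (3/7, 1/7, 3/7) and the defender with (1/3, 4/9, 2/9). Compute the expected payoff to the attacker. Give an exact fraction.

256/63

Against (1/3, 4/9, 2/9), each row's expected payoff is target 1: 8/3; target 2: 19/9; target 3: 55/9.
Taking the (3/7, 1/7, 3/7)-weighted average: (3/7)·(8/3) + (1/7)·(19/9) + (3/7)·(55/9) = 256/63.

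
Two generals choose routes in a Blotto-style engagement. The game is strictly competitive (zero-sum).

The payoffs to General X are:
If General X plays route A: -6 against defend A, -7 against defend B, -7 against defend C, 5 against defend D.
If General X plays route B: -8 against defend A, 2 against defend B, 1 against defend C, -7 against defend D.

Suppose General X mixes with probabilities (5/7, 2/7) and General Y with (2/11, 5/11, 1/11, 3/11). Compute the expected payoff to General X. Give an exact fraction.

Against (2/11, 5/11, 1/11, 3/11), each row's expected payoff is route A: -39/11; route B: -26/11.
Taking the (5/7, 2/7)-weighted average: (5/7)·(-39/11) + (2/7)·(-26/11) = -247/77.

-247/77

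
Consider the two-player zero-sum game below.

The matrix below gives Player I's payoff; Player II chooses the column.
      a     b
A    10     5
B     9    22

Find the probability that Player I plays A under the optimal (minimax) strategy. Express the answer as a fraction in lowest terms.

13/18

Row minima are 5 and 9, so Player I's maximin is 9; column maxima are 10 and 22, so Player II's minimax is 10. These differ, so the equilibrium is in mixed strategies.
Let Player I play A with probability p. Player II is indifferent when 10p + 9(1−p) = 5p + 22(1−p), giving p = 13/18.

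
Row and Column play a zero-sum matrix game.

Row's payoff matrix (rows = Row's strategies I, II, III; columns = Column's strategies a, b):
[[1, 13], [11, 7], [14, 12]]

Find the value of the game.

85/7

Row II is strictly dominated by row III, so Row never plays it.
The remaining 2×2 game on (I, III) × (a, b) has no saddle point. Let Row play I with probability p; indifference gives p + 14(1−p) = 13p + 12(1−p), so p = 1/7.
Similarly Column's optimal q on a is 1/14, and the value is 1·(1/14) + (13)·(13/14) = 85/7.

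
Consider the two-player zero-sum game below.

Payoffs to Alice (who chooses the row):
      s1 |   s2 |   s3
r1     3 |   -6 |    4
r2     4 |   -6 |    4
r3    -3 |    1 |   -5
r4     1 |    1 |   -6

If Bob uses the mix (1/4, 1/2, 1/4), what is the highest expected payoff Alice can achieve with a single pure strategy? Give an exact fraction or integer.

r1: (3)·(1/4) + (-6)·(1/2) + (4)·(1/4) = -5/4.
r2: (4)·(1/4) + (-6)·(1/2) + (4)·(1/4) = -1.
r3: (-3)·(1/4) + (1)·(1/2) + (-5)·(1/4) = -3/2.
r4: (1)·(1/4) + (1)·(1/2) + (-6)·(1/4) = -3/4.
The best pure response is r4 with expected payoff -3/4.

-3/4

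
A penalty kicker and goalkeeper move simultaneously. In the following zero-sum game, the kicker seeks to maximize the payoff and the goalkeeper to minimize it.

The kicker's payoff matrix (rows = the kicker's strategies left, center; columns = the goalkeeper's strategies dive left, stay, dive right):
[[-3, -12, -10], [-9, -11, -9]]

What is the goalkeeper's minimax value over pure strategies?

The worst case (largest entry) in each column is dive left: -3, stay: -11, dive right: -9.
The best (smallest) of these is -11.

-11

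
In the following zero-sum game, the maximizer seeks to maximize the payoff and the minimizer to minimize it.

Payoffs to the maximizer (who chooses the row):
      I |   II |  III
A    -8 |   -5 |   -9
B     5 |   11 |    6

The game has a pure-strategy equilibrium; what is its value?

Row minima: -9, 5 → the maximizer's maximin is 5.
Column maxima: 5, 11, 6 → the minimizer's minimax is 5.
They coincide at (B, I), so the value is 5.

5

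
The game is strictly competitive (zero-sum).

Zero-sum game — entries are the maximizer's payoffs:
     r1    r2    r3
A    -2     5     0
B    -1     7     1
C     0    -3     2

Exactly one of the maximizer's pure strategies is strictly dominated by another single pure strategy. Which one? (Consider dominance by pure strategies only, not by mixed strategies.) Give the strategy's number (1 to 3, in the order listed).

1

Compare A with B: -1 > -2, 7 > 5, 1 > 0.
So B strictly dominates A for the maximizer; A is strictly dominated.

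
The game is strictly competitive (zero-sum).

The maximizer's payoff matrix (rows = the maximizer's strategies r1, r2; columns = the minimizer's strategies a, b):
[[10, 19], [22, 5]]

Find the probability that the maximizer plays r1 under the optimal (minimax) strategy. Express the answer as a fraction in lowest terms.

Row minima are 10 and 5, so the maximizer's maximin is 10; column maxima are 22 and 19, so the minimizer's minimax is 19. These differ, so the equilibrium is in mixed strategies.
Let the maximizer play r1 with probability p. The minimizer is indifferent when 10p + 22(1−p) = 19p + 5(1−p), giving p = 17/26.

17/26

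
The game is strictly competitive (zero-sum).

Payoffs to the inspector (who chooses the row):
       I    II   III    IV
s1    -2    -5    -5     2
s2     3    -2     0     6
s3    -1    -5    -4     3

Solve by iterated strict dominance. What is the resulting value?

Column IV is strictly dominated by I for the inspectee (-2<2, 3<6, -1<3); eliminate IV.
Row s3 is strictly dominated by row s2 (3>-1, -2>-5, 0>-4); eliminate s3.
Row s1 is strictly dominated by row s2 (3>-2, -2>-5, 0>-5); eliminate s1.
Column III is strictly dominated by II for the inspectee (-2<0); eliminate III.
Column I is strictly dominated by II for the inspectee (-2<3); eliminate I.
Only (s2, II) remains, with payoff -2.

-2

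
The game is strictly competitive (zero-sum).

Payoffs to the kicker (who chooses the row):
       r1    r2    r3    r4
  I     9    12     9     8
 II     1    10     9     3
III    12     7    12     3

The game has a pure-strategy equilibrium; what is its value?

8

Row minima: 8, 1, 3 → the kicker's maximin is 8.
Column maxima: 12, 12, 12, 8 → the goalkeeper's minimax is 8.
They coincide at (I, r4), so the value is 8.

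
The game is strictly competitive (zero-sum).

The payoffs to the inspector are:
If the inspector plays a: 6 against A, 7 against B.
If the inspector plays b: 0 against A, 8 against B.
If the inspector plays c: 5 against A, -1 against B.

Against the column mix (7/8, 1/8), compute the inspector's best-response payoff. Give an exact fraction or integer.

49/8

a: (6)·(7/8) + (7)·(1/8) = 49/8.
b: (0)·(7/8) + (8)·(1/8) = 1.
c: (5)·(7/8) + (-1)·(1/8) = 17/4.
The best pure response is a with expected payoff 49/8.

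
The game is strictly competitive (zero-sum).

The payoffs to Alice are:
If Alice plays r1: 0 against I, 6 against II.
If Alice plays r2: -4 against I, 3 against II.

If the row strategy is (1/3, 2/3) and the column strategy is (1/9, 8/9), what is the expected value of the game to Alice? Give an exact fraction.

Against (1/9, 8/9), each row's expected payoff is r1: 16/3; r2: 20/9.
Taking the (1/3, 2/3)-weighted average: (1/3)·(16/3) + (2/3)·(20/9) = 88/27.

88/27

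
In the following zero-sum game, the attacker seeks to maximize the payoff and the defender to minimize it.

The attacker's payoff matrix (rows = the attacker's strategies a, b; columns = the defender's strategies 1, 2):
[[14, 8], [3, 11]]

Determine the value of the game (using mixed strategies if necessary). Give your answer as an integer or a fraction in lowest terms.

65/7

Row minima are 8 and 3, so the attacker's maximin is 8; column maxima are 14 and 11, so the defender's minimax is 11. These differ, so the equilibrium is in mixed strategies.
Let the attacker play a with probability p. The defender is indifferent when 14p + 3(1−p) = 8p + 11(1−p), giving p = 4/7.
Let the defender play 1 with probability q. The attacker is indifferent when 14q + 8(1−q) = 3q + 11(1−q), giving q = 3/14.
The value is 14·(3/14) + (8)·(11/14) = 65/7.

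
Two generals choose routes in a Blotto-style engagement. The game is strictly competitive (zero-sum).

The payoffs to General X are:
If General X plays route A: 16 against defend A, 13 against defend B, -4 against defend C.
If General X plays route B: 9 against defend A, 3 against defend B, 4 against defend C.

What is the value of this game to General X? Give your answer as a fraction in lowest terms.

Column defend A is strictly dominated by defend B for General Y (it gives General X more in every row).
The remaining 2×2 game on (route A, route B) × (defend B, defend C) has no saddle point. Let General X play route A with probability p; indifference gives 13p + 3(1−p) = −4p + 4(1−p), so p = 1/18.
Similarly General Y's optimal q on defend B is 4/9, and the value is 13·(4/9) + (-4)·(5/9) = 32/9.

32/9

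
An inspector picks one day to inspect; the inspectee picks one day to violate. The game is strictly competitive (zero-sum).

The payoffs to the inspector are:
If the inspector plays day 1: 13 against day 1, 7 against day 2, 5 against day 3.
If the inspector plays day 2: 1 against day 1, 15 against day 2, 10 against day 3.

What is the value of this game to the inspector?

125/17

Column day 2 is strictly dominated by day 3 for the inspectee (it gives the inspector more in every row).
The remaining 2×2 game on (day 1, day 2) × (day 1, day 3) has no saddle point. Let the inspector play day 1 with probability p; indifference gives 13p + (1−p) = 5p + 10(1−p), so p = 9/17.
Similarly the inspectee's optimal q on day 1 is 5/17, and the value is 13·(5/17) + (5)·(12/17) = 125/17.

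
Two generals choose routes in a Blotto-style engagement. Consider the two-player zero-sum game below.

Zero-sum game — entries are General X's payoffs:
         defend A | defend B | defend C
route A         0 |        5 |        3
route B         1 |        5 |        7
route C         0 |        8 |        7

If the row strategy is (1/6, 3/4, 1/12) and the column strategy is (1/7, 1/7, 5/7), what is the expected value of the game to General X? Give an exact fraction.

Against (1/7, 1/7, 5/7), each row's expected payoff is route A: 20/7; route B: 41/7; route C: 43/7.
Taking the (1/6, 3/4, 1/12)-weighted average: (1/6)·(20/7) + (3/4)·(41/7) + (1/12)·(43/7) = 113/21.

113/21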